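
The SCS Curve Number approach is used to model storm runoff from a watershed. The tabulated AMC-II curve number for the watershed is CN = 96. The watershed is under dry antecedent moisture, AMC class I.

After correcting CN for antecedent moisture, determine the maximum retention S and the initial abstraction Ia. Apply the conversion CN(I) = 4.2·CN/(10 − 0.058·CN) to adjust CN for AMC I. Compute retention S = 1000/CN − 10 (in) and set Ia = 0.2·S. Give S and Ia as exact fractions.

S = 125/126 in ≈ 0.992 in; Ia = 25/126 in ≈ 0.198 in

Adjust CN=96 to AMC I: 4.2·96/(10 − 0.058·96) → (2016/5) ÷ (554/125) = 25200/277 ≈ 90.975
Retention S: 1000/CN − 10 with CN=90.975 → S = 125/126 ≈ 0.992 in
Ia = 0.2·(125/126) = 25/126 in ≈ 0.198 in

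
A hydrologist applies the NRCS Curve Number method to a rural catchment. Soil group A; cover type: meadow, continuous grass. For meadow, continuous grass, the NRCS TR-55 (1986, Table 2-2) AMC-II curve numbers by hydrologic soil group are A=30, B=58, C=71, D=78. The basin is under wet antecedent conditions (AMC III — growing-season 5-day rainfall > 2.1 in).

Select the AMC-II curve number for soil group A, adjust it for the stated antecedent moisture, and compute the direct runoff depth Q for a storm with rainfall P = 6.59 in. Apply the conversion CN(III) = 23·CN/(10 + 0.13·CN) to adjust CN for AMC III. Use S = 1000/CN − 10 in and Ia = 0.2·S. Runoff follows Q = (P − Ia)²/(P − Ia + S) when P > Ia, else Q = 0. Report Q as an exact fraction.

NRCS table: meadow, continuous grass, soil group A → CN(II) = 30
CN(III) from CN(II)=30: (23·30)/(10 + 0.13·30) = 6900/139 ≈ 49.640
S = 1000/(6900/139) − 10 = 700/69 in ≈ 10.145 in
Initial abstraction Ia = S/5 = (700/69)/5 = 140/69 ≈ 2.029 in
P − Ia = 6.590 − 2.029 = 31471/6900 ≈ 4.561 in (> 0, runoff occurs)
Runoff Q = (P−Ia)²/(P−Ia+S) = (4.561)²/(4.561+10.145) = 990423841/700149900 ≈ 1.415 in

Q = 990423841/700149900 in ≈ 1.415 in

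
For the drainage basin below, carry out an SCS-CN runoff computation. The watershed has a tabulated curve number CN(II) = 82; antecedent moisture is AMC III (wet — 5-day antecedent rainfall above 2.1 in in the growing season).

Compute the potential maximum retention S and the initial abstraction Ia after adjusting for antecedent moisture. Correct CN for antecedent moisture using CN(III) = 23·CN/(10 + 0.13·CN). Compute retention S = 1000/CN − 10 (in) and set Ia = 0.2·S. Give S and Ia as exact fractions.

Wet (AMC III): CN(III) = 23·82/(10 + 0.13·82) = 1886/(1033/50) = 94300/1033 ≈ 91.288
Retention S: 1000/CN − 10 with CN=91.288 → S = 900/943 ≈ 0.954 in
Ia = 0.2·(900/943) = 180/943 in ≈ 0.191 in

S = 900/943 in ≈ 0.954 in; Ia = 180/943 in ≈ 0.191 in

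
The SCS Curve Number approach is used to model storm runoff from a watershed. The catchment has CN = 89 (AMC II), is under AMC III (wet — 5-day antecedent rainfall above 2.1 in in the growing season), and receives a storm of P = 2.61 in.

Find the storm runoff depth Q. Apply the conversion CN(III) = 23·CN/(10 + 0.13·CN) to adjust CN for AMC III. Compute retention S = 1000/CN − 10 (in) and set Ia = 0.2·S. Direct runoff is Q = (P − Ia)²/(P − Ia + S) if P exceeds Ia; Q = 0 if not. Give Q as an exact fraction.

CN(III) from CN(II)=89: (23·89)/(10 + 0.13·89) = 204700/2157 ≈ 94.900
Retention S: 1000/CN − 10 with CN=94.900 → S = 1100/2047 ≈ 0.537 in
Ia = 0.2S: 0.2·0.537 = 0.107 in (exactly 220/2047)
Excess rainfall: 2.610 − 0.107 = 2.503 in; P > Ia so Q > 0
Runoff Q = (P−Ia)²/(P−Ia+S) = (2.503)²/(2.503+0.537) = 262417479289/127378054900 ≈ 2.060 in

Q = 262417479289/127378054900 in ≈ 2.060 in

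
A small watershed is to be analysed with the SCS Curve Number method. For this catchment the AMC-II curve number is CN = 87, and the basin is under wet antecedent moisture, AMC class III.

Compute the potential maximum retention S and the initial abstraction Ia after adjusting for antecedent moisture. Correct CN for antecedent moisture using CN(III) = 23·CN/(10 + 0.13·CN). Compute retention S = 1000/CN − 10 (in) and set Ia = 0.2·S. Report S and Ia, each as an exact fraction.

S = 1300/2001 in ≈ 0.650 in; Ia = 260/2001 in ≈ 0.130 in

CN(III) from CN(II)=87: (23·87)/(10 + 0.13·87) = 200100/2131 ≈ 93.900
Max retention: S = 1000/(200100/2131) − 10 = 1300/2001 in (≈ 0.650 in)
Ia = 0.2·(1300/2001) = 260/2001 in ≈ 0.130 in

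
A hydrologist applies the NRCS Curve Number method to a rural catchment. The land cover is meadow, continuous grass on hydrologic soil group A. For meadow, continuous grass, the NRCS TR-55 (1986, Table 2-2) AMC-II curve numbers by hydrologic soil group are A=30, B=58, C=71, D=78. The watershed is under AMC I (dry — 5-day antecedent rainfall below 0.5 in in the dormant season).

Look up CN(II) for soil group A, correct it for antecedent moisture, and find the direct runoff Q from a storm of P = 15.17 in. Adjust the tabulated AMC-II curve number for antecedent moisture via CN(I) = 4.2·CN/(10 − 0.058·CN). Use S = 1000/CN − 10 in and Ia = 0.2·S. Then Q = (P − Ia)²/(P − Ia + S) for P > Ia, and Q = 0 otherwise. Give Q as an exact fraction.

NRCS table: meadow, continuous grass, soil group A → CN(II) = 30
CN(I) from CN(II)=30: (4.2·30)/(10 − 0.058·30) = 900/59 ≈ 15.254
Max retention: S = 1000/(900/59) − 10 = 500/9 in (≈ 55.556 in)
Ia = 0.2S: 0.2·55.556 = 11.111 in (exactly 100/9)
Excess rainfall: 15.170 − 11.111 = 4.059 in; P > Ia so Q > 0
Q = (3653/900)²/((3653/900) + 500/9) = (13344409/810000)/(53653/900) = 13344409/48287700 in ≈ 0.276 in

Q = 13344409/48287700 in ≈ 0.276 in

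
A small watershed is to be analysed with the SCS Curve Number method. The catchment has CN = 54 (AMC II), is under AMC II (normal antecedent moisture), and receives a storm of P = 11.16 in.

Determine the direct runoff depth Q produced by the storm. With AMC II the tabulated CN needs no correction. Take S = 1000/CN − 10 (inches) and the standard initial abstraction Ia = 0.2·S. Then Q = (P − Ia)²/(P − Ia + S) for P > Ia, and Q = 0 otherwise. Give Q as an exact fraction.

Q = 40742689/8189775 in ≈ 4.975 in

CN(II) = 54; AMC II needs no correction.
Max retention: S = 1000/54 − 10 = 230/27 in (≈ 8.519 in)
Ia = 0.2·(230/27) = 46/27 in ≈ 1.704 in
Excess rainfall: 11.160 − 1.704 = 9.456 in; P > Ia so Q > 0
Q: (6383/675)² ÷ (12133/675) = 40742689/8189775 in (≈ 4.975 in)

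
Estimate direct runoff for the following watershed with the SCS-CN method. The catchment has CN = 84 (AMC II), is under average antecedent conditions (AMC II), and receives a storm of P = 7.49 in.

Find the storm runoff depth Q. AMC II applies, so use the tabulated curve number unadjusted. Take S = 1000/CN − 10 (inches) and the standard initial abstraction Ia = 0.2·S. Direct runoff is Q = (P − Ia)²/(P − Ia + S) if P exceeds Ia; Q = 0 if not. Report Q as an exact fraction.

Q = 222875041/39750900 in ≈ 5.607 in

Average conditions: CN = 84 (no AMC adjustment).
Retention S: 1000/CN − 10 with CN=84.000 → S = 40/21 ≈ 1.905 in
Ia = 0.2S: 0.2·1.905 = 0.381 in (exactly 8/21)
Excess rainfall: 7.490 − 0.381 = 7.109 in; P > Ia so Q > 0
Runoff Q = (P−Ia)²/(P−Ia+S) = (7.109)²/(7.109+1.905) = 222875041/39750900 ≈ 5.607 in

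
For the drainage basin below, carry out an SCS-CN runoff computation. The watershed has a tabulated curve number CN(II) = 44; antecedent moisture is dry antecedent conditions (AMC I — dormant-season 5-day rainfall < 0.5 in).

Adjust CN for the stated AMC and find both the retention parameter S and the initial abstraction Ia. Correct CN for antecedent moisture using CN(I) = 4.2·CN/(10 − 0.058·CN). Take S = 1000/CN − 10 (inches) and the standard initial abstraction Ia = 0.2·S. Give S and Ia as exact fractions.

S = 1000/33 in ≈ 30.303 in; Ia = 200/33 in ≈ 6.061 in

Adjust CN=44 to AMC I: 4.2·44/(10 − 0.058·44) → (924/5) ÷ (931/125) = 3300/133 ≈ 24.812
Max retention: S = 1000/(3300/133) − 10 = 1000/33 in (≈ 30.303 in)
Ia = 0.2S: 0.2·30.303 = 6.061 in (exactly 200/33)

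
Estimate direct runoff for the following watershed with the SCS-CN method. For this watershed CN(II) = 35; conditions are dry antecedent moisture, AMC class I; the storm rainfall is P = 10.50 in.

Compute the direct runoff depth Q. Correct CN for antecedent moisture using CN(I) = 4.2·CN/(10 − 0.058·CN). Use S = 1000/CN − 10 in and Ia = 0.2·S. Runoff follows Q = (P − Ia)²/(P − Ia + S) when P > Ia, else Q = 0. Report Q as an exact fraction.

Dry (AMC I): CN(I) = 4.2·35/(10 − 0.058·35) = 147/(797/100) = 14700/797 ≈ 18.444
Max retention: S = 1000/(14700/797) − 10 = 6500/147 in (≈ 44.218 in)
Ia = 0.2·(6500/147) = 1300/147 in ≈ 8.844 in
Since P=10.500 > Ia=8.844: effective rainfall P−Ia = 487/294 in
Q: (487/294)² ÷ (13487/294) = 237169/3965178 in (≈ 0.060 in)

Q = 237169/3965178 in ≈ 0.060 in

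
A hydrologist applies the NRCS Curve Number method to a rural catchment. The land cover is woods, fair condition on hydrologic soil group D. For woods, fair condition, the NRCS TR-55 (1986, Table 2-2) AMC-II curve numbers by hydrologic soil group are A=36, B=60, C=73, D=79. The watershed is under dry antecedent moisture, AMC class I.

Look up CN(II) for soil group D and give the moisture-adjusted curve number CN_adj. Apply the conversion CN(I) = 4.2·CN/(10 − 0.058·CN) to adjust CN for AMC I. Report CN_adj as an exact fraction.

CN_adj = 7900/129 ≈ 61.240

NRCS table: woods, fair condition, soil group D → CN(II) = 79
CN(I) from CN(II)=79: (4.2·79)/(10 − 0.058·79) = 7900/129 ≈ 61.240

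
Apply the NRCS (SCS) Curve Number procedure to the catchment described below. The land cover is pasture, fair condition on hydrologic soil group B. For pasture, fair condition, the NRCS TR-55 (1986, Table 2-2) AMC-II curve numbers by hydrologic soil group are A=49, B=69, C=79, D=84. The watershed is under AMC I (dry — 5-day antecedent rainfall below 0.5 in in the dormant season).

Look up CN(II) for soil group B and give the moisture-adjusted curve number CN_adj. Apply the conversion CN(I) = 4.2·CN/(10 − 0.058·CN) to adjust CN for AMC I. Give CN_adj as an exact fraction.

NRCS table: pasture, fair condition, soil group B → CN(II) = 69
CN(I) from CN(II)=69: (4.2·69)/(10 − 0.058·69) = 144900/2999 ≈ 48.316

CN_adj = 144900/2999 ≈ 48.316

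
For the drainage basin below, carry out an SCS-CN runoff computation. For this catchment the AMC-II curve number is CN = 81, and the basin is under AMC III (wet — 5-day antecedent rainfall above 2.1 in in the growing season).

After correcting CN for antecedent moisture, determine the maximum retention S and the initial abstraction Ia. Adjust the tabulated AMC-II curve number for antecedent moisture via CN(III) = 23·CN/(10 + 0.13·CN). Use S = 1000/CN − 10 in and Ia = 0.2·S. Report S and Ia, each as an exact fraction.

Adjust CN=81 to AMC III: 23·81/(10 + 0.13·81) → 1863 ÷ (2053/100) = 186300/2053 ≈ 90.745
Max retention: S = 1000/(186300/2053) − 10 = 1900/1863 in (≈ 1.020 in)
Ia = 0.2S: 0.2·1.020 = 0.204 in (exactly 380/1863)

S = 1900/1863 in ≈ 1.020 in; Ia = 380/1863 in ≈ 0.204 in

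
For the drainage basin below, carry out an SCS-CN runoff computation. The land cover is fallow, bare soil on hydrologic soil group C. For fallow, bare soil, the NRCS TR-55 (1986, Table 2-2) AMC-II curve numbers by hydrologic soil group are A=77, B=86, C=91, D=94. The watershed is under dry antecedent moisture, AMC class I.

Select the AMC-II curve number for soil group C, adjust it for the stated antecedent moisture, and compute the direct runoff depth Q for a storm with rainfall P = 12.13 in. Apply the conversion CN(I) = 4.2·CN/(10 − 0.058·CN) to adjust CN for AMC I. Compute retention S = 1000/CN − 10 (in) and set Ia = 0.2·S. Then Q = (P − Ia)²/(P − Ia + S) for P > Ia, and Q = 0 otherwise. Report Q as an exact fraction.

Q = 551575067761/56863779700 in ≈ 9.700 in

NRCS table: fallow, bare soil, soil group C → CN(II) = 91
Dry (AMC I): CN(I) = 4.2·91/(10 − 0.058·91) = (1911/5)/(2361/500) = 63700/787 ≈ 80.940
S = 1000/(63700/787) − 10 = 1500/637 in ≈ 2.355 in
Ia = 0.2S: 0.2·2.355 = 0.471 in (exactly 300/637)
Excess rainfall: 12.130 − 0.471 = 11.659 in; P > Ia so Q > 0
Q: (742681/63700)² ÷ (892681/63700) = 551575067761/56863779700 in (≈ 9.700 in)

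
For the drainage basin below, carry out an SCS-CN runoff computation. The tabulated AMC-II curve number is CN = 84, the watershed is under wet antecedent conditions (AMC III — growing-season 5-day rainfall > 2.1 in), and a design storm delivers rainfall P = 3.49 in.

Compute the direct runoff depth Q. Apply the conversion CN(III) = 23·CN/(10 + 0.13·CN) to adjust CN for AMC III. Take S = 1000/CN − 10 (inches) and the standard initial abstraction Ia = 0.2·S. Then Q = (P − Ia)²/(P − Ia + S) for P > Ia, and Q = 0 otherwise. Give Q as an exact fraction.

CN(III) from CN(II)=84: (23·84)/(10 + 0.13·84) = 48300/523 ≈ 92.352
Retention S: 1000/CN − 10 with CN=92.352 → S = 400/483 ≈ 0.828 in
Ia = 0.2S: 0.2·0.828 = 0.166 in (exactly 80/483)
Since P=3.490 > Ia=0.166: effective rainfall P−Ia = 160567/48300 in
Q = (160567/48300)²/((160567/48300) + 400/483) = (25781761489/2332890000)/(200567/48300) = 25781761489/9687386100 in ≈ 2.661 in

Q = 25781761489/9687386100 in ≈ 2.661 in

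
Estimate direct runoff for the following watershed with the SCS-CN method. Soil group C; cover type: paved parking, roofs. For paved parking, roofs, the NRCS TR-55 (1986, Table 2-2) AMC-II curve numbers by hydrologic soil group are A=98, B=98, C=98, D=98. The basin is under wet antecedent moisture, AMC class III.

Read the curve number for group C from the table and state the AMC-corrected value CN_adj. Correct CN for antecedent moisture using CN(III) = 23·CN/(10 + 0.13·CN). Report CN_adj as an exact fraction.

CN_adj = 112700/1137 ≈ 99.120

NRCS table: paved parking, roofs, soil group C → CN(II) = 98
Wet (AMC III): CN(III) = 23·98/(10 + 0.13·98) = 2254/(1137/50) = 112700/1137 ≈ 99.120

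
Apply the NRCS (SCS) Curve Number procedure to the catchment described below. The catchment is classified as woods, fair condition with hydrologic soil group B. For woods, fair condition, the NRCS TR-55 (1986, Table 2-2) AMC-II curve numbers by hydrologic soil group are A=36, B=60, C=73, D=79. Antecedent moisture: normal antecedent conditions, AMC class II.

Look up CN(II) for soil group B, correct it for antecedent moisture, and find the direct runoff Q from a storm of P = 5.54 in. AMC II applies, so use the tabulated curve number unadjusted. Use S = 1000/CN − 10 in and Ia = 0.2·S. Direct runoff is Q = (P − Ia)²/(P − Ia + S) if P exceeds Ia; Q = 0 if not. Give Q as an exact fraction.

NRCS table: woods, fair condition, soil group B → CN(II) = 60
AMC II — tabulated CN = 60 applies directly.
S = 1000/60 − 10 = 20/3 in ≈ 6.667 in
Initial abstraction Ia = S/5 = (20/3)/5 = 4/3 ≈ 1.333 in
Since P=5.540 > Ia=1.333: effective rainfall P−Ia = 631/150 in
Q = (631/150)²/((631/150) + 20/3) = (398161/22500)/(1631/150) = 398161/244650 in ≈ 1.627 in

Q = 398161/244650 in ≈ 1.627 in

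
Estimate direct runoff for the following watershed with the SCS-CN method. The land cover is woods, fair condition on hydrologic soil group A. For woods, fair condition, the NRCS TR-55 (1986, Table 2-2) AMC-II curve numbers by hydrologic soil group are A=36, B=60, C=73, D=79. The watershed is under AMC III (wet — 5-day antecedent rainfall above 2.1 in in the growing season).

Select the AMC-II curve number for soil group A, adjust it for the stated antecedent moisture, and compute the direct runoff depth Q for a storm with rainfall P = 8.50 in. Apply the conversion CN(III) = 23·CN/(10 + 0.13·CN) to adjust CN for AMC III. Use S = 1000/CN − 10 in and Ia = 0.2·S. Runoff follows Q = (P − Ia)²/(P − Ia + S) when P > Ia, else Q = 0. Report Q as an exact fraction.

NRCS table: woods, fair condition, soil group A → CN(II) = 36
Adjust CN=36 to AMC III: 23·36/(10 + 0.13·36) → 828 ÷ (367/25) = 20700/367 ≈ 56.403
Max retention: S = 1000/(20700/367) − 10 = 1600/207 in (≈ 7.729 in)
Ia = 0.2·(1600/207) = 320/207 in ≈ 1.546 in
Excess rainfall: 8.500 − 1.546 = 6.954 in; P > Ia so Q > 0
Q = (2879/414)²/((2879/414) + 1600/207) = (8288641/171396)/(6079/414) = 8288641/2516706 in ≈ 3.293 in

Q = 8288641/2516706 in ≈ 3.293 in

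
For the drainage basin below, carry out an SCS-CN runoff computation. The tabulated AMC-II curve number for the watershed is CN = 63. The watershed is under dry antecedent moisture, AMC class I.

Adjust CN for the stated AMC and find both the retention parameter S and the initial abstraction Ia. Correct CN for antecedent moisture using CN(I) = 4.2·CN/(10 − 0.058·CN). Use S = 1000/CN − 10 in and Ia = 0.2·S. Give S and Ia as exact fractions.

CN(I) from CN(II)=63: (4.2·63)/(10 − 0.058·63) = 132300/3173 ≈ 41.696
Max retention: S = 1000/(132300/3173) − 10 = 18500/1323 in (≈ 13.983 in)
Ia = 0.2S: 0.2·13.983 = 2.797 in (exactly 3700/1323)

S = 18500/1323 in ≈ 13.983 in; Ia = 3700/1323 in ≈ 2.797 in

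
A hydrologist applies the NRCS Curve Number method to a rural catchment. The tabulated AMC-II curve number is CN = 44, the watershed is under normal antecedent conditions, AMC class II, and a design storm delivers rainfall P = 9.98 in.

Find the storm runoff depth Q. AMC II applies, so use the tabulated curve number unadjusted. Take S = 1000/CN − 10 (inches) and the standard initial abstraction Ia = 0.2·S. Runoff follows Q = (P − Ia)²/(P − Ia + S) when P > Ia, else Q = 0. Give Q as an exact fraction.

AMC II — tabulated CN = 44 applies directly.
Max retention: S = 1000/44 − 10 = 140/11 in (≈ 12.727 in)
Ia = 0.2·(140/11) = 28/11 in ≈ 2.545 in
Since P=9.980 > Ia=2.545: effective rainfall P−Ia = 4089/550 in
Runoff Q = (P−Ia)²/(P−Ia+S) = (7.435)²/(7.435+12.727) = 16719921/6098950 ≈ 2.741 in

Q = 16719921/6098950 in ≈ 2.741 in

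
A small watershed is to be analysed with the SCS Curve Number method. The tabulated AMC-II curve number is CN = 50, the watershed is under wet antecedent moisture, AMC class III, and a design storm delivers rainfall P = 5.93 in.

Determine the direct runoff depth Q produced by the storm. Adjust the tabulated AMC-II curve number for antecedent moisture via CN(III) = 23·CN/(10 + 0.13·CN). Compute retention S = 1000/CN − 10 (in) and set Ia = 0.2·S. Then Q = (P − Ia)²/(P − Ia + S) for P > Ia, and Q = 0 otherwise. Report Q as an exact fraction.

Q = 135466321/49769700 in ≈ 2.722 in

CN(III) from CN(II)=50: (23·50)/(10 + 0.13·50) = 2300/33 ≈ 69.697
Retention S: 1000/CN − 10 with CN=69.697 → S = 100/23 ≈ 4.348 in
Ia = 0.2S: 0.2·4.348 = 0.870 in (exactly 20/23)
P − Ia = 5.930 − 0.870 = 11639/2300 ≈ 5.060 in (> 0, runoff occurs)
Q = (11639/2300)²/((11639/2300) + 100/23) = (135466321/5290000)/(21639/2300) = 135466321/49769700 in ≈ 2.722 in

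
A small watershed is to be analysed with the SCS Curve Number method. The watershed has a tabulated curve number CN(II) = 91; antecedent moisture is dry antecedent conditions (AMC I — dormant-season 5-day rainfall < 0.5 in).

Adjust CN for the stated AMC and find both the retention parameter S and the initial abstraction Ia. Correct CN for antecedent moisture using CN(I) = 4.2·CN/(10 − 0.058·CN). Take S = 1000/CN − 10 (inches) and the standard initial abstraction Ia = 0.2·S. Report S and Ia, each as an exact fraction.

S = 1500/637 in ≈ 2.355 in; Ia = 300/637 in ≈ 0.471 in

Dry (AMC I): CN(I) = 4.2·91/(10 − 0.058·91) = (1911/5)/(2361/500) = 63700/787 ≈ 80.940
Max retention: S = 1000/(63700/787) − 10 = 1500/637 in (≈ 2.355 in)
Ia = 0.2S: 0.2·2.355 = 0.471 in (exactly 300/637)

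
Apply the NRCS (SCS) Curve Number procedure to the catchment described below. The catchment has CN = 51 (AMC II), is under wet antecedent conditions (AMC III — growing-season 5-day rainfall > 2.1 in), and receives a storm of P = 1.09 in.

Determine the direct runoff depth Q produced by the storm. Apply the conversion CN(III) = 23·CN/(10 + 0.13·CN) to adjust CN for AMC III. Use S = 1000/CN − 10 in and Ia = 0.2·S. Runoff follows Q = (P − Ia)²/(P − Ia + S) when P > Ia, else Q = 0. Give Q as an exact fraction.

Adjust CN=51 to AMC III: 23·51/(10 + 0.13·51) → 1173 ÷ (1663/100) = 117300/1663 ≈ 70.535
Max retention: S = 1000/(117300/1663) − 10 = 4900/1173 in (≈ 4.177 in)
Ia = 0.2S: 0.2·4.177 = 0.835 in (exactly 980/1173)
P − Ia = 1.090 − 0.835 = 29857/117300 ≈ 0.255 in (> 0, runoff occurs)
Runoff Q = (P−Ia)²/(P−Ia+S) = (0.255)²/(0.255+4.177) = 891440449/60979226100 ≈ 0.015 in

Q = 891440449/60979226100 in ≈ 0.015 in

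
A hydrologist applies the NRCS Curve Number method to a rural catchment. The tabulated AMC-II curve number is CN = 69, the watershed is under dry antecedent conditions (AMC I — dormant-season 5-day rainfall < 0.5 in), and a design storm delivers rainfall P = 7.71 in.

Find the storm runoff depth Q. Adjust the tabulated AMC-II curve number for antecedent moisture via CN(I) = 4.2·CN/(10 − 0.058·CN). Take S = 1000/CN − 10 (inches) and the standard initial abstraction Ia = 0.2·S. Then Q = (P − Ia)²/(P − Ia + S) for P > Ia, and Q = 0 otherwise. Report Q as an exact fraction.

Q = 651537938041/341555237100 in ≈ 1.908 in

Adjust CN=69 to AMC I: 4.2·69/(10 − 0.058·69) → (1449/5) ÷ (2999/500) = 144900/2999 ≈ 48.316
Max retention: S = 1000/(144900/2999) − 10 = 15500/1449 in (≈ 10.697 in)
Ia = 0.2·(15500/1449) = 3100/1449 in ≈ 2.139 in
P − Ia = 7.710 − 2.139 = 807179/144900 ≈ 5.571 in (> 0, runoff occurs)
Q = (807179/144900)²/((807179/144900) + 15500/1449) = (651537938041/20996010000)/(2357179/144900) = 651537938041/341555237100 in ≈ 1.908 in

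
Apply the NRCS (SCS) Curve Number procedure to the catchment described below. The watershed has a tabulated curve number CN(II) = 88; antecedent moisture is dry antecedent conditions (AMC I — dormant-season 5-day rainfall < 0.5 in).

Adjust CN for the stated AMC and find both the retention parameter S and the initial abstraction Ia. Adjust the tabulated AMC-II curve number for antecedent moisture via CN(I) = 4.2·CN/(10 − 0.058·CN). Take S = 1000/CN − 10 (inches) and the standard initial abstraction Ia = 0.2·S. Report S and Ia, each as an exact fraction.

CN(I) from CN(II)=88: (4.2·88)/(10 − 0.058·88) = 3850/51 ≈ 75.490
S = 1000/(3850/51) − 10 = 250/77 in ≈ 3.247 in
Initial abstraction Ia = S/5 = (250/77)/5 = 50/77 ≈ 0.649 in

S = 250/77 in ≈ 3.247 in; Ia = 50/77 in ≈ 0.649 in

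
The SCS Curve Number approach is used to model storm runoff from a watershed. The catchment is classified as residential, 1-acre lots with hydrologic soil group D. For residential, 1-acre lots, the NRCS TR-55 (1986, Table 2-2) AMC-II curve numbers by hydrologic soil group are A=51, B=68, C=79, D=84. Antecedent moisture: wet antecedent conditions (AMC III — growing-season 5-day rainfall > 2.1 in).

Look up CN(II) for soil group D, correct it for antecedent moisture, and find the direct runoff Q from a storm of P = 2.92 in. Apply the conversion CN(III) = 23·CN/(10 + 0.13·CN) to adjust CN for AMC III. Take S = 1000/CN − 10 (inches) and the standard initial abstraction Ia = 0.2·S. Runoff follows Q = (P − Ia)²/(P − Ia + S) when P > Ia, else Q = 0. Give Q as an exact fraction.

Q = 1106161081/522352425 in ≈ 2.118 in

NRCS table: residential, 1-acre lots, soil group D → CN(II) = 84
Adjust CN=84 to AMC III: 23·84/(10 + 0.13·84) → 1932 ÷ (523/25) = 48300/523 ≈ 92.352
Retention S: 1000/CN − 10 with CN=92.352 → S = 400/483 ≈ 0.828 in
Ia = 0.2·(400/483) = 80/483 in ≈ 0.166 in
Excess rainfall: 2.920 − 0.166 = 2.754 in; P > Ia so Q > 0
Runoff Q = (P−Ia)²/(P−Ia+S) = (2.754)²/(2.754+0.828) = 1106161081/522352425 ≈ 2.118 in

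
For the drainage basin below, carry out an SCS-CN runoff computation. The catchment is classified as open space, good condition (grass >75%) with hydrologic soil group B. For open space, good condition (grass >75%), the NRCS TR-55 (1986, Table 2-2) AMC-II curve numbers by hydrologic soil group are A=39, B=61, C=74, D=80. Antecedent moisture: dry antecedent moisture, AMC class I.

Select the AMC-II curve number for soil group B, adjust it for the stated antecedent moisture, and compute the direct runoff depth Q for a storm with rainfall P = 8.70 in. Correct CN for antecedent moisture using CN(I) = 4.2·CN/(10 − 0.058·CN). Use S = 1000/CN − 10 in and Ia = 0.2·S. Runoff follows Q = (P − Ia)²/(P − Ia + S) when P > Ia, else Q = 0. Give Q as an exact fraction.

NRCS table: open space, good condition (grass >75%), soil group B → CN(II) = 61
CN(I) from CN(II)=61: (4.2·61)/(10 − 0.058·61) = 42700/1077 ≈ 39.647
Max retention: S = 1000/(42700/1077) − 10 = 6500/427 in (≈ 15.222 in)
Ia = 0.2·(6500/427) = 1300/427 in ≈ 3.044 in
Excess rainfall: 8.700 − 3.044 = 5.656 in; P > Ia so Q > 0
Q = (24149/4270)²/((24149/4270) + 6500/427) = (583174201/18232900)/(89149/4270) = 583174201/380666230 in ≈ 1.532 in

Q = 583174201/380666230 in ≈ 1.532 in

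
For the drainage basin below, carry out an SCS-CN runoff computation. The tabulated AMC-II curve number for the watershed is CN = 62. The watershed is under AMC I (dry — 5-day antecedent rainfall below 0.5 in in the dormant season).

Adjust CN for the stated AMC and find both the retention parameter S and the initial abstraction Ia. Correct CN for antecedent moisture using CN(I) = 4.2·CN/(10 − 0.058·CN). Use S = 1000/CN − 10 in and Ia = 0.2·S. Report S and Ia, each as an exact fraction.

Adjust CN=62 to AMC I: 4.2·62/(10 − 0.058·62) → (1302/5) ÷ (1601/250) = 65100/1601 ≈ 40.662
Max retention: S = 1000/(65100/1601) − 10 = 9500/651 in (≈ 14.593 in)
Ia = 0.2S: 0.2·14.593 = 2.919 in (exactly 1900/651)

S = 9500/651 in ≈ 14.593 in; Ia = 1900/651 in ≈ 2.919 in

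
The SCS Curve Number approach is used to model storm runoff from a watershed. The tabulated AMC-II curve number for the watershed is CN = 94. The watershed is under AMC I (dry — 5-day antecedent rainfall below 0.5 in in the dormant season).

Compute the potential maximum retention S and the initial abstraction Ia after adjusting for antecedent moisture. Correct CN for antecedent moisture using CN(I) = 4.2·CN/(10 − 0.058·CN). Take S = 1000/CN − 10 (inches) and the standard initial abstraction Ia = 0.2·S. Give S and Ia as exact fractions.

S = 500/329 in ≈ 1.520 in; Ia = 100/329 in ≈ 0.304 in

CN(I) from CN(II)=94: (4.2·94)/(10 − 0.058·94) = 32900/379 ≈ 86.807
Max retention: S = 1000/(32900/379) − 10 = 500/329 in (≈ 1.520 in)
Ia = 0.2·(500/329) = 100/329 in ≈ 0.304 in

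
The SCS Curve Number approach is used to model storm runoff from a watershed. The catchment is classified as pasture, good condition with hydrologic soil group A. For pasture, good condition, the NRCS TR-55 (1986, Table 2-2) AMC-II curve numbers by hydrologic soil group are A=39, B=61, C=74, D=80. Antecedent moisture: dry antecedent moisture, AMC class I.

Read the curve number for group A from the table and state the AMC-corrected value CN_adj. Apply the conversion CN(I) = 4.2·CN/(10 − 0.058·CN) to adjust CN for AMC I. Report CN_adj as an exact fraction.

NRCS table: pasture, good condition, soil group A → CN(II) = 39
Dry (AMC I): CN(I) = 4.2·39/(10 − 0.058·39) = (819/5)/(3869/500) = 81900/3869 ≈ 21.168

CN_adj = 81900/3869 ≈ 21.168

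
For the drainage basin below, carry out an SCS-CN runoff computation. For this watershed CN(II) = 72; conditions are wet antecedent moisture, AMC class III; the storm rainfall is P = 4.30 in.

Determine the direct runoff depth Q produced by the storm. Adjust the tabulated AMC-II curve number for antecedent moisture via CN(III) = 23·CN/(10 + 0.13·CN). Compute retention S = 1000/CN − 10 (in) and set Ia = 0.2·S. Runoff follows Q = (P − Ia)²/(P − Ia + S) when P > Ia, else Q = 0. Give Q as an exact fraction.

CN(III) from CN(II)=72: (23·72)/(10 + 0.13·72) = 10350/121 ≈ 85.537
S = 1000/(10350/121) − 10 = 350/207 in ≈ 1.691 in
Ia = 0.2S: 0.2·1.691 = 0.338 in (exactly 70/207)
Since P=4.300 > Ia=0.338: effective rainfall P−Ia = 8201/2070 in
Q: (8201/2070)² ÷ (11701/2070) = 67256401/24221070 in (≈ 2.777 in)

Q = 67256401/24221070 in ≈ 2.777 in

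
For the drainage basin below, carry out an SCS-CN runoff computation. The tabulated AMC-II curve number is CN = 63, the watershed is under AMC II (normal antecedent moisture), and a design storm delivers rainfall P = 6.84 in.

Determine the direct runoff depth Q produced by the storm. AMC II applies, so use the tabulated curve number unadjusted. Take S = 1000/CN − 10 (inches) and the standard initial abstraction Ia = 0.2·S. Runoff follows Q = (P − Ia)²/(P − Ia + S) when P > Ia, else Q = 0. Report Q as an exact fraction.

Q = 79619929/28622475 in ≈ 2.782 in

CN(II) = 63; AMC II needs no correction.
Retention S: 1000/CN − 10 with CN=63.000 → S = 370/63 ≈ 5.873 in
Initial abstraction Ia = S/5 = (370/63)/5 = 74/63 ≈ 1.175 in
Since P=6.840 > Ia=1.175: effective rainfall P−Ia = 8923/1575 in
Q: (8923/1575)² ÷ (18173/1575) = 79619929/28622475 in (≈ 2.782 in)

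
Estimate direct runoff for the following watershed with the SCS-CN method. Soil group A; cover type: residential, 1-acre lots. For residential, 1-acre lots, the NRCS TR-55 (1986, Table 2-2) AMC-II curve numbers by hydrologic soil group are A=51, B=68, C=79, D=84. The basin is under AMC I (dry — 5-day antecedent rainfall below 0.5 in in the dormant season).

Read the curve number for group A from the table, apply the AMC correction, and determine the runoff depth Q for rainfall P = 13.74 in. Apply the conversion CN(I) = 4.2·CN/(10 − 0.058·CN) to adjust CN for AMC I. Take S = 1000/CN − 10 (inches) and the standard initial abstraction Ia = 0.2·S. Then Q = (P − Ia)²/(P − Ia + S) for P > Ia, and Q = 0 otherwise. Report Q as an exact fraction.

Q = 4915552321/1875099150 in ≈ 2.621 in

NRCS table: residential, 1-acre lots, soil group A → CN(II) = 51
Dry (AMC I): CN(I) = 4.2·51/(10 − 0.058·51) = (1071/5)/(3521/500) = 15300/503 ≈ 30.417
Max retention: S = 1000/(15300/503) − 10 = 3500/153 in (≈ 22.876 in)
Initial abstraction Ia = S/5 = (3500/153)/5 = 700/153 ≈ 4.575 in
Excess rainfall: 13.740 − 4.575 = 9.165 in; P > Ia so Q > 0
Runoff Q = (P−Ia)²/(P−Ia+S) = (9.165)²/(9.165+22.876) = 4915552321/1875099150 ≈ 2.621 in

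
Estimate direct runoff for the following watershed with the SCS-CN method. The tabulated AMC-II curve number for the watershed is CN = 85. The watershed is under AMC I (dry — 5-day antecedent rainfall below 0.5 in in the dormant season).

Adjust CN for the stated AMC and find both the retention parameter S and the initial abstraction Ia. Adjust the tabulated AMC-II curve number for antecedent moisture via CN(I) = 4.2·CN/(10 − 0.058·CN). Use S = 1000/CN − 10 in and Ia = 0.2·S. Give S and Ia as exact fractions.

S = 500/119 in ≈ 4.202 in; Ia = 100/119 in ≈ 0.840 in

Dry (AMC I): CN(I) = 4.2·85/(10 − 0.058·85) = 357/(507/100) = 11900/169 ≈ 70.414
S = 1000/(11900/169) − 10 = 500/119 in ≈ 4.202 in
Ia = 0.2S: 0.2·4.202 = 0.840 in (exactly 100/119)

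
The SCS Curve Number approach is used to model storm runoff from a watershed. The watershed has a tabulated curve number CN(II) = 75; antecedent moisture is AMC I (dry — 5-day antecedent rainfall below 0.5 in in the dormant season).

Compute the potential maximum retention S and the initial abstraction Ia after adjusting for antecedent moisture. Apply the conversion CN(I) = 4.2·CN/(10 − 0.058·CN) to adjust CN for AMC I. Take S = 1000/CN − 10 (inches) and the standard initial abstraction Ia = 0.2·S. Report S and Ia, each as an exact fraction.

CN(I) from CN(II)=75: (4.2·75)/(10 − 0.058·75) = 6300/113 ≈ 55.752
Retention S: 1000/CN − 10 with CN=55.752 → S = 500/63 ≈ 7.937 in
Ia = 0.2·(500/63) = 100/63 in ≈ 1.587 in

S = 500/63 in ≈ 7.937 in; Ia = 100/63 in ≈ 1.587 in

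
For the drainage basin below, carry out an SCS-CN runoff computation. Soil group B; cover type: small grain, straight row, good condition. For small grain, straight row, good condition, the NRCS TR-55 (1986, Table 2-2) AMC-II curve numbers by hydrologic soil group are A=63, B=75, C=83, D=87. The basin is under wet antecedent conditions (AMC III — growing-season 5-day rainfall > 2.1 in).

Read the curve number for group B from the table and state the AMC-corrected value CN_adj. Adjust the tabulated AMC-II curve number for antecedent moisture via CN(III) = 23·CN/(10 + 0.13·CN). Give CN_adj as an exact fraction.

CN_adj = 6900/79 ≈ 87.342

NRCS table: small grain, straight row, good condition, soil group B → CN(II) = 75
CN(III) from CN(II)=75: (23·75)/(10 + 0.13·75) = 6900/79 ≈ 87.342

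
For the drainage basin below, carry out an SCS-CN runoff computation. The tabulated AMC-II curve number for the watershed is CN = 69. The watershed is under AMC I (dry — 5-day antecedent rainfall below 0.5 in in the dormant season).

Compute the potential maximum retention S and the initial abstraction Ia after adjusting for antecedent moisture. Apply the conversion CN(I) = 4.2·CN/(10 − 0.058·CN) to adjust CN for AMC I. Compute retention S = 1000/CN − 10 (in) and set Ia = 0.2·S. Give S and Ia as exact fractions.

Dry (AMC I): CN(I) = 4.2·69/(10 − 0.058·69) = (1449/5)/(2999/500) = 144900/2999 ≈ 48.316
Max retention: S = 1000/(144900/2999) − 10 = 15500/1449 in (≈ 10.697 in)
Ia = 0.2·(15500/1449) = 3100/1449 in ≈ 2.139 in

S = 15500/1449 in ≈ 10.697 in; Ia = 3100/1449 in ≈ 2.139 in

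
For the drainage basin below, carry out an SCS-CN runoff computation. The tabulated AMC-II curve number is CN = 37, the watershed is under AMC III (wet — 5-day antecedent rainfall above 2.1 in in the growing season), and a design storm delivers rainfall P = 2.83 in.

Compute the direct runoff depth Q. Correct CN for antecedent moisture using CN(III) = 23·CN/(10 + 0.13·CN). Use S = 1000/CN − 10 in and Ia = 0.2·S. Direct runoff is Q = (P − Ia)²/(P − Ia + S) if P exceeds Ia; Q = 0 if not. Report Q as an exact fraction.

Q = 13186617889/63385288300 in ≈ 0.208 in

Wet (AMC III): CN(III) = 23·37/(10 + 0.13·37) = 851/(1481/100) = 85100/1481 ≈ 57.461
S = 1000/(85100/1481) − 10 = 6300/851 in ≈ 7.403 in
Ia = 0.2·(6300/851) = 1260/851 in ≈ 1.481 in
Excess rainfall: 2.830 − 1.481 = 1.349 in; P > Ia so Q > 0
Q: (114833/85100)² ÷ (744833/85100) = 13186617889/63385288300 in (≈ 0.208 in)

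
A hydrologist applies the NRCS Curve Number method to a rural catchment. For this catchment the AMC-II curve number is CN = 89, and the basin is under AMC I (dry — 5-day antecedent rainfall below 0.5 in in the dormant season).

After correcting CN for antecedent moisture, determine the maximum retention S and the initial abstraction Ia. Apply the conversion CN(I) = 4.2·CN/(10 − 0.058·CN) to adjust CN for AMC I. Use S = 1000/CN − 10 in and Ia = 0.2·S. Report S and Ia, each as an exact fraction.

Dry (AMC I): CN(I) = 4.2·89/(10 − 0.058·89) = (1869/5)/(2419/500) = 186900/2419 ≈ 77.263
S = 1000/(186900/2419) − 10 = 5500/1869 in ≈ 2.943 in
Ia = 0.2S: 0.2·2.943 = 0.589 in (exactly 1100/1869)

S = 5500/1869 in ≈ 2.943 in; Ia = 1100/1869 in ≈ 0.589 in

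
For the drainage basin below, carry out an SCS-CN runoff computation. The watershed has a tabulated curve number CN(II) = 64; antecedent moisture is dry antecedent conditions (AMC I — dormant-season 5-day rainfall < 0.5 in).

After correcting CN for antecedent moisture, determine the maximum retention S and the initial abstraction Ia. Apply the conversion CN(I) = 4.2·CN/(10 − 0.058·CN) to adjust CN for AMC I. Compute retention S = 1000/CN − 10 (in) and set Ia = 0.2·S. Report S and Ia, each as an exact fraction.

Adjust CN=64 to AMC I: 4.2·64/(10 − 0.058·64) → (1344/5) ÷ (786/125) = 5600/131 ≈ 42.748
Retention S: 1000/CN − 10 with CN=42.748 → S = 375/28 ≈ 13.393 in
Initial abstraction Ia = S/5 = (375/28)/5 = 75/28 ≈ 2.679 in

S = 375/28 in ≈ 13.393 in; Ia = 75/28 in ≈ 2.679 in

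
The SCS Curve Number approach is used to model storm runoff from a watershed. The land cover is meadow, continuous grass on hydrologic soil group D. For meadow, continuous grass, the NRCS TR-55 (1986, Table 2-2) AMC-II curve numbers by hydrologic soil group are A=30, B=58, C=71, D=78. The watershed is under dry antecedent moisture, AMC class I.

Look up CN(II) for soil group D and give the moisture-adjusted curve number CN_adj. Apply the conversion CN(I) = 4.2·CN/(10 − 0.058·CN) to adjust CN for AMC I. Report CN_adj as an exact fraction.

NRCS table: meadow, continuous grass, soil group D → CN(II) = 78
CN(I) from CN(II)=78: (4.2·78)/(10 − 0.058·78) = 81900/1369 ≈ 59.825

CN_adj = 81900/1369 ≈ 59.825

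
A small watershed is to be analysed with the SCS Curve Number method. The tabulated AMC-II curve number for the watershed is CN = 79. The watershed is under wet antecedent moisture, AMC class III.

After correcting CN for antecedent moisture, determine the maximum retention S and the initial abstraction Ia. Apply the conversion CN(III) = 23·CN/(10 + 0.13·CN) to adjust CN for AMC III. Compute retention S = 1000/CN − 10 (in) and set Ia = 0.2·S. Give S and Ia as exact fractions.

Adjust CN=79 to AMC III: 23·79/(10 + 0.13·79) → 1817 ÷ (2027/100) = 181700/2027 ≈ 89.640
S = 1000/(181700/2027) − 10 = 2100/1817 in ≈ 1.156 in
Ia = 0.2·(2100/1817) = 420/1817 in ≈ 0.231 in

S = 2100/1817 in ≈ 1.156 in; Ia = 420/1817 in ≈ 0.231 in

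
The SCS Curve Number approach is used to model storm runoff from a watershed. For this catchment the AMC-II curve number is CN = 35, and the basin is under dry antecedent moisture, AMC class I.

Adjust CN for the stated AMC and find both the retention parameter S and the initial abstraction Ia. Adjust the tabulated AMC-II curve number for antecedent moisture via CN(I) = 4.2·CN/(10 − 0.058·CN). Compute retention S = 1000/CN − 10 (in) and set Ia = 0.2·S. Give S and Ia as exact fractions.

S = 6500/147 in ≈ 44.218 in; Ia = 1300/147 in ≈ 8.844 in

CN(I) from CN(II)=35: (4.2·35)/(10 − 0.058·35) = 14700/797 ≈ 18.444
Max retention: S = 1000/(14700/797) − 10 = 6500/147 in (≈ 44.218 in)
Initial abstraction Ia = S/5 = (6500/147)/5 = 1300/147 ≈ 8.844 in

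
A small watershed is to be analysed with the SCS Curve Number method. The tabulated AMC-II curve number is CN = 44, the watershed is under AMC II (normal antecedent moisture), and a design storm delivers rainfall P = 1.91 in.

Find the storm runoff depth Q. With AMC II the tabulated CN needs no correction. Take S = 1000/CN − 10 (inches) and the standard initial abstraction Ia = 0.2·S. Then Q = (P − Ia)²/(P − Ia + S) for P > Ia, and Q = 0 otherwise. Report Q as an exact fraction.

Q = 0 in ≈ 0.000 in

Average conditions: CN = 44 (no AMC adjustment).
Max retention: S = 1000/44 − 10 = 140/11 in (≈ 12.727 in)
Initial abstraction Ia = S/5 = (140/11)/5 = 28/11 ≈ 2.545 in
P = 1.910 ≤ Ia = 2.545 in: entire storm abstracted, Q = 0.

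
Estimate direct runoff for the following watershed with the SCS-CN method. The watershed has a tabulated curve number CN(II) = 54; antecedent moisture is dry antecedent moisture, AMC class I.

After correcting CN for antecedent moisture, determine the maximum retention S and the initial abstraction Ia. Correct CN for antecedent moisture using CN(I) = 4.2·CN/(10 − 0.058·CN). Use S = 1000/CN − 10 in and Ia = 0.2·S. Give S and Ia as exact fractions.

Dry (AMC I): CN(I) = 4.2·54/(10 − 0.058·54) = (1134/5)/(1717/250) = 56700/1717 ≈ 33.023
Retention S: 1000/CN − 10 with CN=33.023 → S = 11500/567 ≈ 20.282 in
Ia = 0.2·(11500/567) = 2300/567 in ≈ 4.056 in

S = 11500/567 in ≈ 20.282 in; Ia = 2300/567 in ≈ 4.056 in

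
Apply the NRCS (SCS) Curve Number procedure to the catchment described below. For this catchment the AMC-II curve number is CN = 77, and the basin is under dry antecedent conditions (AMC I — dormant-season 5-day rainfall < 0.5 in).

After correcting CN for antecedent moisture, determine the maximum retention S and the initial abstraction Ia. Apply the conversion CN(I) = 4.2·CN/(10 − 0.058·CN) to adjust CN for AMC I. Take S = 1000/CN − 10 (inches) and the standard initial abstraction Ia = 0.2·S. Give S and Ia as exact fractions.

S = 11500/1617 in ≈ 7.112 in; Ia = 2300/1617 in ≈ 1.422 in

CN(I) from CN(II)=77: (4.2·77)/(10 − 0.058·77) = 161700/2767 ≈ 58.439
S = 1000/(161700/2767) − 10 = 11500/1617 in ≈ 7.112 in
Initial abstraction Ia = S/5 = (11500/1617)/5 = 2300/1617 ≈ 1.422 in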